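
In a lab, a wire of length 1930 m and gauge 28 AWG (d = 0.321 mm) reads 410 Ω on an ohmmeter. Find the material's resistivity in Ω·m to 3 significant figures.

A = π(0.321/2 mm)² = π(1.6050e-04 m)² = 8.093e-08 m²
ρ = RA/L = (410)(8.093e-08)/(1930) = 1.72×10^-8 Ω·m

1.72×10^-8 Ω·m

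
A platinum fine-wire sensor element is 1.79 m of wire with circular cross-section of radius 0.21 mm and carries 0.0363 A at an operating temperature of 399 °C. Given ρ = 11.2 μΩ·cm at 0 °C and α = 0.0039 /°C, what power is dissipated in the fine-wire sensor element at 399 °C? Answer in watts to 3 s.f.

ρ = 11.2 μΩ·cm = 1.12×10^-7 Ω·m
A = πr² = π(2.1000e-04 m)² = 1.385e-07 m²
R₍0₎ = ρL/A = (1.12×10^-7)(1.79)/(1.385e-07) = 1.447 Ω
R₍399₎ = R₍0₎(1 + αΔT) = 1.447 × (1 + 0.0039×399) = 3.699 Ω
P = I²R = (0.0363)² × 3.699 = 0.00487 W

0.00487 W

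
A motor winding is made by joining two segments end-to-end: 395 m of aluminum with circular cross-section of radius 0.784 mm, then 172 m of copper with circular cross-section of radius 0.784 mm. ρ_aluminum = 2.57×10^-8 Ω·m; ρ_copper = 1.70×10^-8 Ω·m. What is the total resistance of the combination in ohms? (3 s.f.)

6.77 Ω

Segment 1: A = πr² = π(7.8400e-04 m)² = 1.931e-06 m²
R₁ = ρL/A = (2.57×10^-8)(395)/(1.931e-06) = 5.257 Ω
R₂ = (1.70×10^-8)(172)/(1.931e-06) = 1.514 Ω
R = R₁ + R₂ = 6.77 Ω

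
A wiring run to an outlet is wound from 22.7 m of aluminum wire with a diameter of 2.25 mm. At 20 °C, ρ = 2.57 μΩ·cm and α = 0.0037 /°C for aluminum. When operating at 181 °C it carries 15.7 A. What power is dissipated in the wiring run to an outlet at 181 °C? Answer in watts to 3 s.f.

57.7 W

ρ = 2.57 μΩ·cm = 2.57×10^-8 Ω·m
A = π(d/2)² = π(1.1250e-03 m)² = 3.976e-06 m²
R₍20₎ = ρL/A = (2.57×10^-8)(22.7)/(3.976e-06) = 0.1467 Ω
R₍181₎ = R₍20₎(1 + αΔT) = 0.1467 × (1 + 0.0037×161) = 0.2341 Ω
P = I²R = (15.7)² × 0.2341 = 57.7 W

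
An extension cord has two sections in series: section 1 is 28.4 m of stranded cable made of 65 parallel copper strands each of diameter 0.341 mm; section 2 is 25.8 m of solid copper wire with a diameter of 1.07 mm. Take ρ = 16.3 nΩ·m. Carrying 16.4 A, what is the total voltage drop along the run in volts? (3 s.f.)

ρ = 16.3 nΩ·m = 1.63×10^-8 Ω·m
Section 1: A_strand = π(1.7050e-04)² = 9.133e-08 m²; R₁ = ρL/(N·A_s) = (1.63×10^-8)(28.4)/(65×9.133e-08) = 0.07798 Ω
Section 2: A = π(d/2)² = π(5.3500e-04 m)² = 8.992e-07 m²
R₂ = (1.63×10^-8)(25.8)/(8.992e-07) = 0.4677 Ω
R = R₁ + R₂ = 0.5457 Ω
V = IR = 16.4 × 0.5457 = 8.95 V

8.95 V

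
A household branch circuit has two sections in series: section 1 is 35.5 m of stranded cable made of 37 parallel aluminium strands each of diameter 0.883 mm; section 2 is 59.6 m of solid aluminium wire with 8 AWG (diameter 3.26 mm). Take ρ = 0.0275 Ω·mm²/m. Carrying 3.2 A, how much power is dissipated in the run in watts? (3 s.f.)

ρ = 0.0275 Ω·mm²/m = 2.75×10^-8 Ω·m
Section 1: A_strand = π(4.4150e-04)² = 6.124e-07 m²; R₁ = ρL/(N·A_s) = (2.75×10^-8)(35.5)/(37×6.124e-07) = 0.04309 Ω
Section 2: A = π(3.26/2 mm)² = π(1.6300e-03 m)² = 8.347e-06 m²
R₂ = (2.75×10^-8)(59.6)/(8.347e-06) = 0.1964 Ω
R = R₁ + R₂ = 0.2394 Ω
P = I²R = (3.2)² × 0.2394 = 2.45 W

2.45 W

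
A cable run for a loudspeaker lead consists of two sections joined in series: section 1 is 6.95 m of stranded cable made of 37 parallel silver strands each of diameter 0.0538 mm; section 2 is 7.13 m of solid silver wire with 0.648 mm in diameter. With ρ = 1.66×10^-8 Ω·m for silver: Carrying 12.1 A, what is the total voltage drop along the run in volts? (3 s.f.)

20.9 V

Section 1: A_strand = π(2.6900e-05)² = 2.273e-09 m²; R₁ = ρL/(N·A_s) = (1.66×10^-8)(6.95)/(37×2.273e-09) = 1.372 Ω
Section 2: A = π(d/2)² = π(3.2400e-04 m)² = 3.298e-07 m²
R₂ = (1.66×10^-8)(7.13)/(3.298e-07) = 0.3589 Ω
R = R₁ + R₂ = 1.731 Ω
V = IR = 12.1 × 1.731 = 20.9 V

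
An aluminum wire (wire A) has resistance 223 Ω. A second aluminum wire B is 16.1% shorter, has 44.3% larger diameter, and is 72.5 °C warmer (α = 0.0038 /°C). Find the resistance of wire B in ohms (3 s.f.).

R ∝ ρL/d² with ρ ∝ (1+αΔT), so R_B/R_A = (1 − 16.1/100) × (1 + 44.3/100)⁻² × (1 + 0.0038×72.5)
= 0.839 × 0.4803 × 1.276 = 0.5139
R_B = 0.5139 × 223 = 115 Ω

115 Ω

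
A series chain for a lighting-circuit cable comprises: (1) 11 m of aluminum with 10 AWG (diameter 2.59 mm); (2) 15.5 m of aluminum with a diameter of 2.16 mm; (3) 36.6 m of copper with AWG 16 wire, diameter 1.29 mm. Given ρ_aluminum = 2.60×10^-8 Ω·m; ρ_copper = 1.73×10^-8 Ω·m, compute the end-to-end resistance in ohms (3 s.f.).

Seg 1: A = π(2.59/2 mm)² = π(1.2950e-03 m)² = 5.269e-06 m²
R_1 = (2.60×10^-8)(11)/(5.269e-06) = 0.05428 Ω
Seg 2: A = π(d/2)² = π(1.0800e-03 m)² = 3.664e-06 m²
R_2 = (2.60×10^-8)(15.5)/(3.664e-06) = 0.11 Ω
Seg 3: A = π(1.29/2 mm)² = π(6.4500e-04 m)² = 1.307e-06 m²
R_3 = (1.73×10^-8)(36.6)/(1.307e-06) = 0.4845 Ω
R_total = R_1 + R_2 + R_3 = 0.649 Ω

0.649 Ω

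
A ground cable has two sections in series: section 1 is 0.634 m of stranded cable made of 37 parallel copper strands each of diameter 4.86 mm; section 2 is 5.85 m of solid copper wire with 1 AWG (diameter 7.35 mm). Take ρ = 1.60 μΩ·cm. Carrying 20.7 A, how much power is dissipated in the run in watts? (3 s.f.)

0.952 W

ρ = 1.60 μΩ·cm = 1.60×10^-8 Ω·m
Section 1: A_strand = π(2.4300e-03)² = 1.855e-05 m²; R₁ = ρL/(N·A_s) = (1.60×10^-8)(0.634)/(37×1.855e-05) = 1.478×10^-5 Ω
Section 2: A = π(7.35/2 mm)² = π(3.6750e-03 m)² = 4.243e-05 m²
R₂ = (1.60×10^-8)(5.85)/(4.243e-05) = 0.002206 Ω
R = R₁ + R₂ = 0.002221 Ω
P = I²R = (20.7)² × 0.002221 = 0.952 W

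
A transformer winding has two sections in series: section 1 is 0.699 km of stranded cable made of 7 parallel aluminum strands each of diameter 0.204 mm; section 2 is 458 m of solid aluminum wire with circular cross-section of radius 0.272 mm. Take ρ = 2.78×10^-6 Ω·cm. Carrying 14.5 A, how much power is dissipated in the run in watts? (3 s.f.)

29400 W

ρ = 2.78×10^-6 Ω·cm = 2.78×10^-8 Ω·m
Section 1: A_strand = π(1.0200e-04)² = 3.269e-08 m²; R₁ = ρL/(N·A_s) = (2.78×10^-8)(699)/(7×3.269e-08) = 84.93 Ω
Section 2: A = πr² = π(2.7200e-04 m)² = 2.324e-07 m²
R₂ = (2.78×10^-8)(458)/(2.324e-07) = 54.78 Ω
R = R₁ + R₂ = 139.7 Ω
P = I²R = (14.5)² × 139.7 = 29400 W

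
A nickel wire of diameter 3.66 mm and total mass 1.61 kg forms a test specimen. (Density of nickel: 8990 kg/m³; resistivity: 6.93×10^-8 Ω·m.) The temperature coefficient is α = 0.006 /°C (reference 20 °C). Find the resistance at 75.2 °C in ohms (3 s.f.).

A = π(d/2)² = π(1.8300e-03 m)² = 1.0521e-05 m²
L = m/(density·A) = 1.61/(8990×1.0521e-05) = 17.02 m
R = ρL/A = (6.93×10^-8)(17.02)/(1.0521e-05) = 0.1121 Ω
R(75.2 °C) = 0.1121 × (1 + 0.006×55.2) = 0.149 Ω

0.149 Ω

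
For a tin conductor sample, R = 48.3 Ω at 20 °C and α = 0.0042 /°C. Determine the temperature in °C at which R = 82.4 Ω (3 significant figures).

R = R₀(1 + α(T − T₀)) ⇒ T = T₀ + (R/R₀ − 1)/α
T = 20 + (82.4/48.3 − 1)/0.0042 = 20 + (0.706)/0.0042 = 188 °C

188 °C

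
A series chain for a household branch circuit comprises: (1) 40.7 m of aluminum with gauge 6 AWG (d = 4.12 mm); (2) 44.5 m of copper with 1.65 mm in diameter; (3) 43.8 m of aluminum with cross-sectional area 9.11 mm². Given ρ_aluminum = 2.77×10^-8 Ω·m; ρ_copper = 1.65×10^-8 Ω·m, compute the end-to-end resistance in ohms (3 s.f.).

0.561 Ω

Seg 1: A = π(4.12/2 mm)² = π(2.0600e-03 m)² = 1.333e-05 m²
R_1 = (2.77×10^-8)(40.7)/(1.333e-05) = 0.08456 Ω
Seg 2: A = π(d/2)² = π(8.2500e-04 m)² = 2.138e-06 m²
R_2 = (1.65×10^-8)(44.5)/(2.138e-06) = 0.3434 Ω
Seg 3: A = 9.11 mm² = 9.110e-06 m²
R_3 = (2.77×10^-8)(43.8)/(9.110e-06) = 0.1332 Ω
R_total = R_1 + R_2 + R_3 = 0.561 Ω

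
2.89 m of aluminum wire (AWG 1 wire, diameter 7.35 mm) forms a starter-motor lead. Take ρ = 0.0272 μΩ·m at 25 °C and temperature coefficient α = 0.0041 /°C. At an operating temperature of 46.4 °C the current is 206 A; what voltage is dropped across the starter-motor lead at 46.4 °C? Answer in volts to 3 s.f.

0.415 V

ρ = 0.0272 μΩ·m = 2.72×10^-8 Ω·m
A = π(7.35/2 mm)² = π(3.6750e-03 m)² = 4.243e-05 m²
R₍25₎ = ρL/A = (2.72×10^-8)(2.89)/(4.243e-05) = 0.001853 Ω
R₍46.4₎ = R₍25₎(1 + αΔT) = 0.001853 × (1 + 0.0041×21.4) = 0.002015 Ω
V = IR = 206 × 0.002015 = 0.415 V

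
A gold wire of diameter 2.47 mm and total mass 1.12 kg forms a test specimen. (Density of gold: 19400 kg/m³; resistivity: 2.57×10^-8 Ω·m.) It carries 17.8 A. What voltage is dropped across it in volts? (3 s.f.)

1.15 V

A = π(d/2)² = π(1.2350e-03 m)² = 4.7916e-06 m²
L = m/(density·A) = 1.12/(19400×4.7916e-06) = 12.05 m
R = ρL/A = (2.57×10^-8)(12.05)/(4.7916e-06) = 0.06462 Ω
V = IR = 17.8 × 0.06462 = 1.15 V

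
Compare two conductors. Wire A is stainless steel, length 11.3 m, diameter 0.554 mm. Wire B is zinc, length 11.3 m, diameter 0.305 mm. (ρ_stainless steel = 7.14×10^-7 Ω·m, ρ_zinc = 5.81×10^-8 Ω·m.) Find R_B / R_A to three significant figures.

R ∝ ρL/d², so R_B/R_A = (ρ_B/ρ_A) × (d_A/d_B)²
= (5.81×10^-8/7.14×10^-7) × (0.554/0.305)² = 0.268

0.268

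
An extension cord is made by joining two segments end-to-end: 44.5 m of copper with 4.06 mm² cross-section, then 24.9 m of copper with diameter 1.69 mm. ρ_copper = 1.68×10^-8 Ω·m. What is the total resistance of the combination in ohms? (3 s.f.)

0.371 Ω

Segment 1: A = 4.06 mm² = 4.060e-06 m²
R₁ = ρL/A = (1.68×10^-8)(44.5)/(4.060e-06) = 0.1841 Ω
Segment 2: A = π(d/2)² = π(8.4500e-04 m)² = 2.243e-06 m²
R₂ = (1.68×10^-8)(24.9)/(2.243e-06) = 0.1865 Ω
R = R₁ + R₂ = 0.371 Ω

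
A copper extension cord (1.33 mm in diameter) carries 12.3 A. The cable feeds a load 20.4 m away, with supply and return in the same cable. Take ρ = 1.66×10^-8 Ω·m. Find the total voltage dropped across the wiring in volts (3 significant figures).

6.00 V

A = π(d/2)² = π(6.6500e-04 m)² = 1.389e-06 m²
Total conductor length (both ways) L = 2 × 20.4 = 40.8 m
R = ρL/A = (1.66×10^-8)(40.8)/(1.389e-06) = 0.4875 Ω
V = IR = 12.3 × 0.4875 = 6.00 V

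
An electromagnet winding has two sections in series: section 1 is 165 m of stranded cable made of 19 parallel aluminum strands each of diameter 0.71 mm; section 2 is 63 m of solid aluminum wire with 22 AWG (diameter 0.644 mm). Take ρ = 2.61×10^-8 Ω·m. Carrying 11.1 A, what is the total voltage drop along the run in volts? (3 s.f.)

62.4 V

Section 1: A_strand = π(3.5500e-04)² = 3.959e-07 m²; R₁ = ρL/(N·A_s) = (2.61×10^-8)(165)/(19×3.959e-07) = 0.5725 Ω
Section 2: A = π(0.644/2 mm)² = π(3.2200e-04 m)² = 3.257e-07 m²
R₂ = (2.61×10^-8)(63)/(3.257e-07) = 5.048 Ω
R = R₁ + R₂ = 5.62 Ω
V = IR = 11.1 × 5.62 = 62.4 V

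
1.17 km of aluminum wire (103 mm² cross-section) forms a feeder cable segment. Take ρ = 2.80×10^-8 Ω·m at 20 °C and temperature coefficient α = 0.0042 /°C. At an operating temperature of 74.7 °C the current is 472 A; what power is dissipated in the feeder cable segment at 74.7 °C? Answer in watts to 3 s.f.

87100 W

A = 103 mm² = 1.030e-04 m²
R₍20₎ = ρL/A = (2.80×10^-8)(1170)/(1.030e-04) = 0.3181 Ω
R₍74.7₎ = R₍20₎(1 + αΔT) = 0.3181 × (1 + 0.0042×54.7) = 0.3911 Ω
P = I²R = (472)² × 0.3911 = 87100 W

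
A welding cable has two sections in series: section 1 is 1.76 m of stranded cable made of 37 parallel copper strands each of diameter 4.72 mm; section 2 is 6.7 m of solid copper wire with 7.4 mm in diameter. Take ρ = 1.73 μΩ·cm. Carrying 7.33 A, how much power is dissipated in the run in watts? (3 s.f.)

ρ = 1.73 μΩ·cm = 1.73×10^-8 Ω·m
Section 1: A_strand = π(2.3600e-03)² = 1.750e-05 m²; R₁ = ρL/(N·A_s) = (1.73×10^-8)(1.76)/(37×1.750e-05) = 4.703×10^-5 Ω
Section 2: A = π(d/2)² = π(3.7000e-03 m)² = 4.301e-05 m²
R₂ = (1.73×10^-8)(6.7)/(4.301e-05) = 0.002695 Ω
R = R₁ + R₂ = 0.002742 Ω
P = I²R = (7.33)² × 0.002742 = 0.147 W

0.147 W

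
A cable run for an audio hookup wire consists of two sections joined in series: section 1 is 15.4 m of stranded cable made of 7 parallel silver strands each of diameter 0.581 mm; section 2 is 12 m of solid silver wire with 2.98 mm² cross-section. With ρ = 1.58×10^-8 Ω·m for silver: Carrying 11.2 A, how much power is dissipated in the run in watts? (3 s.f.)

24.4 W

Section 1: A_strand = π(2.9050e-04)² = 2.651e-07 m²; R₁ = ρL/(N·A_s) = (1.58×10^-8)(15.4)/(7×2.651e-07) = 0.1311 Ω
Section 2: A = 2.98 mm² = 2.980e-06 m²
R₂ = (1.58×10^-8)(12)/(2.980e-06) = 0.06362 Ω
R = R₁ + R₂ = 0.1947 Ω
P = I²R = (11.2)² × 0.1947 = 24.4 W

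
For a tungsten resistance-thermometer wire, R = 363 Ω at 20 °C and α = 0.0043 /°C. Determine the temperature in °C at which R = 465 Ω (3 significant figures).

85.3 °C

R = R₀(1 + α(T − T₀)) ⇒ T = T₀ + (R/R₀ − 1)/α
T = 20 + (465/363 − 1)/0.0043 = 20 + (0.281)/0.0043 = 85.3 °C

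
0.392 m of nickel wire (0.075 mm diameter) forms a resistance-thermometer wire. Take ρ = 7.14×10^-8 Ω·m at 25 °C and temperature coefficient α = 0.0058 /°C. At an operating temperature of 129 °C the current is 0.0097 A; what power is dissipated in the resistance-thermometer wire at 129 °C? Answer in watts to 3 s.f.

A = π(d/2)² = π(3.7500e-05 m)² = 4.418e-09 m²
R₍25₎ = ρL/A = (7.14×10^-8)(0.392)/(4.418e-09) = 6.335 Ω
R₍129₎ = R₍25₎(1 + αΔT) = 6.335 × (1 + 0.0058×104) = 10.16 Ω
P = I²R = (0.0097)² × 10.16 = 9.56×10^-4 W

9.56×10^-4 W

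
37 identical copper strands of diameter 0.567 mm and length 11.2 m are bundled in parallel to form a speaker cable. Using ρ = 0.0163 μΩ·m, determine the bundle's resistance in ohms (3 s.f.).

ρ = 0.0163 μΩ·m = 1.63×10^-8 Ω·m
A_strand = π(2.8350e-04 m)² = 2.525e-07 m²
R_strand = ρL/A = (1.63×10^-8)(11.2)/(2.525e-07) = 0.723 Ω
R_total = R_strand/N = 0.723/37 = 0.0195 Ω

0.0195 Ω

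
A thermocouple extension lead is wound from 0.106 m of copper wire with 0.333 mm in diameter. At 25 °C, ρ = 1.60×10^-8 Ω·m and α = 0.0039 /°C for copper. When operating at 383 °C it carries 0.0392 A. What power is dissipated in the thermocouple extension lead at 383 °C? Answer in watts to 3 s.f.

7.17×10^-5 W

A = π(d/2)² = π(1.6650e-04 m)² = 8.709e-08 m²
R₍25₎ = ρL/A = (1.60×10^-8)(0.106)/(8.709e-08) = 0.01947 Ω
R₍383₎ = R₍25₎(1 + αΔT) = 0.01947 × (1 + 0.0039×358) = 0.04666 Ω
P = I²R = (0.0392)² × 0.04666 = 7.17×10^-5 W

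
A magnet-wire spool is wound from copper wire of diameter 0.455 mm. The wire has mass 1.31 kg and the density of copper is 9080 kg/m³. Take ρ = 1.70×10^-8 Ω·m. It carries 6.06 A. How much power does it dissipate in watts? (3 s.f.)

A = π(d/2)² = π(2.2750e-04 m)² = 1.6260e-07 m²
L = m/(density·A) = 1.31/(9080×1.6260e-07) = 887.3 m
R = ρL/A = (1.70×10^-8)(887.3)/(1.6260e-07) = 92.77 Ω
P = I²R = (6.06)² × 92.77 = 3410 W

3410 W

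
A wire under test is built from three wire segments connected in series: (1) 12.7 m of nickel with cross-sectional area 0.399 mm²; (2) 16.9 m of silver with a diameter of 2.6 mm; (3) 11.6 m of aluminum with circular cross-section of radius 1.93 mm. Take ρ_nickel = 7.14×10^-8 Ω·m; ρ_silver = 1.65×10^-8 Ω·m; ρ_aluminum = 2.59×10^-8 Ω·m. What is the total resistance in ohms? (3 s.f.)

2.35 Ω

Seg 1: A = 0.399 mm² = 3.990e-07 m²
R_1 = (7.14×10^-8)(12.7)/(3.990e-07) = 2.273 Ω
Seg 2: A = π(d/2)² = π(1.3000e-03 m)² = 5.309e-06 m²
R_2 = (1.65×10^-8)(16.9)/(5.309e-06) = 0.05252 Ω
Seg 3: A = πr² = π(1.9300e-03 m)² = 1.170e-05 m²
R_3 = (2.59×10^-8)(11.6)/(1.170e-05) = 0.02567 Ω
R_total = R_1 + R_2 + R_3 = 2.35 Ω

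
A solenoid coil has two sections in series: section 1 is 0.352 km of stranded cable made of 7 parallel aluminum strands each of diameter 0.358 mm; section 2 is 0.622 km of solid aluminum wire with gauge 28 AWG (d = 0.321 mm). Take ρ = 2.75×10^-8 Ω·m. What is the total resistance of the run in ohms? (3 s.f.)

225 Ω

Section 1: A_strand = π(1.7900e-04)² = 1.007e-07 m²; R₁ = ρL/(N·A_s) = (2.75×10^-8)(352)/(7×1.007e-07) = 13.74 Ω
Section 2: A = π(0.321/2 mm)² = π(1.6050e-04 m)² = 8.093e-08 m²
R₂ = (2.75×10^-8)(622)/(8.093e-08) = 211.4 Ω
R = R₁ + R₂ = 225 Ω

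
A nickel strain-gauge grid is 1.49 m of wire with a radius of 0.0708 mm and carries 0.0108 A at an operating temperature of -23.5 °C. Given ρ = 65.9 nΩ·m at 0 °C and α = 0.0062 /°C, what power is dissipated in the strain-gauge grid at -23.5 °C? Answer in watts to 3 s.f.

ρ = 65.9 nΩ·m = 6.59×10^-8 Ω·m
A = πr² = π(7.0800e-05 m)² = 1.575e-08 m²
R₍0₎ = ρL/A = (6.59×10^-8)(1.49)/(1.575e-08) = 6.235 Ω
R₍-23.5₎ = R₍0₎(1 + αΔT) = 6.235 × (1 + 0.0062×-23.5) = 5.327 Ω
P = I²R = (0.0108)² × 5.327 = 6.21×10^-4 W

6.21×10^-4 W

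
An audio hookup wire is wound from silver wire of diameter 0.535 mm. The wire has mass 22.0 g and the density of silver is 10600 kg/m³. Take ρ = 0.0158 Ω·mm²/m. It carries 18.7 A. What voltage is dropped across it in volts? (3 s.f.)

12.1 V

ρ = 0.0158 Ω·mm²/m = 1.58×10^-8 Ω·m
A = π(d/2)² = π(2.6750e-04 m)² = 2.2480e-07 m²
L = m/(density·A) = 0.022/(10600×2.2480e-07) = 9.233 m
R = ρL/A = (1.58×10^-8)(9.233)/(2.2480e-07) = 0.6489 Ω
V = IR = 18.7 × 0.6489 = 12.1 V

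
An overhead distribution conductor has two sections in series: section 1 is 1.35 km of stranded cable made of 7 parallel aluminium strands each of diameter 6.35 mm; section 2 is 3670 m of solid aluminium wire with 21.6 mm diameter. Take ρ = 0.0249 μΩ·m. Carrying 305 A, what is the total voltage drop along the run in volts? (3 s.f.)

122 V

ρ = 0.0249 μΩ·m = 2.49×10^-8 Ω·m
Section 1: A_strand = π(3.1750e-03)² = 3.167e-05 m²; R₁ = ρL/(N·A_s) = (2.49×10^-8)(1350)/(7×3.167e-05) = 0.1516 Ω
Section 2: A = π(d/2)² = π(1.0800e-02 m)² = 3.664e-04 m²
R₂ = (2.49×10^-8)(3670)/(3.664e-04) = 0.2494 Ω
R = R₁ + R₂ = 0.401 Ω
V = IR = 305 × 0.401 = 122 V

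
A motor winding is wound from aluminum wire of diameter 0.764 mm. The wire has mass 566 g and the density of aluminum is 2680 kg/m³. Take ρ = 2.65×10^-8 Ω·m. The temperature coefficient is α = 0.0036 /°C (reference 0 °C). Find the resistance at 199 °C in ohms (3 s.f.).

A = π(d/2)² = π(3.8200e-04 m)² = 4.5843e-07 m²
L = m/(density·A) = 0.566/(2680×4.5843e-07) = 460.7 m
R = ρL/A = (2.65×10^-8)(460.7)/(4.5843e-07) = 26.63 Ω
R(199 °C) = 26.63 × (1 + 0.0036×199) = 45.7 Ω

45.7 Ω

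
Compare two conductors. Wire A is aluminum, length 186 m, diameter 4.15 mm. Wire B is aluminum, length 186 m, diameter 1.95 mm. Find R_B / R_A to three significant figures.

R ∝ ρL/d², so R_B/R_A = (d_A/d_B)²
= (4.15/1.95)² = 4.53

4.53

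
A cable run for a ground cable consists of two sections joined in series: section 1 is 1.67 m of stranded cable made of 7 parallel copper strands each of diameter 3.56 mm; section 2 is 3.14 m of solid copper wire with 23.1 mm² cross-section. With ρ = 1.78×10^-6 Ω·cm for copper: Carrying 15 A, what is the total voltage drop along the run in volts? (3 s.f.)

ρ = 1.78×10^-6 Ω·cm = 1.78×10^-8 Ω·m
Section 1: A_strand = π(1.7800e-03)² = 9.954e-06 m²; R₁ = ρL/(N·A_s) = (1.78×10^-8)(1.67)/(7×9.954e-06) = 4.266×10^-4 Ω
Section 2: A = 23.1 mm² = 2.310e-05 m²
R₂ = (1.78×10^-8)(3.14)/(2.310e-05) = 0.00242 Ω
R = R₁ + R₂ = 0.002846 Ω
V = IR = 15 × 0.002846 = 0.0427 V

0.0427 V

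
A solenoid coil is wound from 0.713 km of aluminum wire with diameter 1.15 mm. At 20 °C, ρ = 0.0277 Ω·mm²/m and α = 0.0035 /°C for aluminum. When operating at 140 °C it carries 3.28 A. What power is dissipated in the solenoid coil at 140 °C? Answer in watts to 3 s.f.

ρ = 0.0277 Ω·mm²/m = 2.77×10^-8 Ω·m
A = π(d/2)² = π(5.7500e-04 m)² = 1.039e-06 m²
R₍20₎ = ρL/A = (2.77×10^-8)(713)/(1.039e-06) = 19.01 Ω
R₍140₎ = R₍20₎(1 + αΔT) = 19.01 × (1 + 0.0035×120) = 27 Ω
P = I²R = (3.28)² × 27 = 290 W

290 W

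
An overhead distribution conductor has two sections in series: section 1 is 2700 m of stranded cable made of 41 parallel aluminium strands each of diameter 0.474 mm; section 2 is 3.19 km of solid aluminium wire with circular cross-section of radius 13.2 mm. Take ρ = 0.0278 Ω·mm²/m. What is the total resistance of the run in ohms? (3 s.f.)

ρ = 0.0278 Ω·mm²/m = 2.78×10^-8 Ω·m
Section 1: A_strand = π(2.3700e-04)² = 1.765e-07 m²; R₁ = ρL/(N·A_s) = (2.78×10^-8)(2700)/(41×1.765e-07) = 10.37 Ω
Section 2: A = πr² = π(1.3200e-02 m)² = 5.474e-04 m²
R₂ = (2.78×10^-8)(3190)/(5.474e-04) = 0.162 Ω
R = R₁ + R₂ = 10.5 Ω

10.5 Ω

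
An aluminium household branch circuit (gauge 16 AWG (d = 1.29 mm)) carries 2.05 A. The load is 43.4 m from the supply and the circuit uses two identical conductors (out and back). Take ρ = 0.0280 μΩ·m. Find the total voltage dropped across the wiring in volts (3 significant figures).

3.81 V

ρ = 0.0280 μΩ·m = 2.80×10^-8 Ω·m
A = π(1.29/2 mm)² = π(6.4500e-04 m)² = 1.307e-06 m²
Total conductor length (both ways) L = 2 × 43.4 = 86.8 m
R = ρL/A = (2.80×10^-8)(86.8)/(1.307e-06) = 1.86 Ω
V = IR = 2.05 × 1.86 = 3.81 V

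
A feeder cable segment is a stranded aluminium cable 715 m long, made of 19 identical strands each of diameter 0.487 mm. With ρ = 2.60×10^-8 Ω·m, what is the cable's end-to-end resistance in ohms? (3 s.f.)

A_strand = π(2.4350e-04 m)² = 1.863e-07 m²
R_strand = ρL/A = (2.60×10^-8)(715)/(1.863e-07) = 99.8 Ω
R_total = R_strand/N = 99.8/19 = 5.25 Ω

5.25 Ω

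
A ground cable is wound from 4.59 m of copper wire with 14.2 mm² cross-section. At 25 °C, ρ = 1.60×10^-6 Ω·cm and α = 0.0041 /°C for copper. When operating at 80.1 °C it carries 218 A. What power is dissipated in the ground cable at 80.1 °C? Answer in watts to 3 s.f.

301 W

ρ = 1.60×10^-6 Ω·cm = 1.60×10^-8 Ω·m
A = 14.2 mm² = 1.420e-05 m²
R₍25₎ = ρL/A = (1.60×10^-8)(4.59)/(1.420e-05) = 0.005172 Ω
R₍80.1₎ = R₍25₎(1 + αΔT) = 0.005172 × (1 + 0.0041×55.1) = 0.00634 Ω
P = I²R = (218)² × 0.00634 = 301 W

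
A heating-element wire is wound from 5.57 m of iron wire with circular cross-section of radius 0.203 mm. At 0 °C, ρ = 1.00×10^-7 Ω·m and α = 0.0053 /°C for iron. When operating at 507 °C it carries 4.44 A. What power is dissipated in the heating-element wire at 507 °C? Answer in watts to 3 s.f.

313 W

A = πr² = π(2.0300e-04 m)² = 1.295e-07 m²
R₍0₎ = ρL/A = (1.00×10^-7)(5.57)/(1.295e-07) = 4.302 Ω
R₍507₎ = R₍0₎(1 + αΔT) = 4.302 × (1 + 0.0053×507) = 15.86 Ω
P = I²R = (4.44)² × 15.86 = 313 W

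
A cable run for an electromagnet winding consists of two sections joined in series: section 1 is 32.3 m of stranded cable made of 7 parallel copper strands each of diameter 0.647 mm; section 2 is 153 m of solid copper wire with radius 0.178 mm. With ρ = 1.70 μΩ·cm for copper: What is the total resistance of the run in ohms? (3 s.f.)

26.4 Ω

ρ = 1.70 μΩ·cm = 1.70×10^-8 Ω·m
Section 1: A_strand = π(3.2350e-04)² = 3.288e-07 m²; R₁ = ρL/(N·A_s) = (1.70×10^-8)(32.3)/(7×3.288e-07) = 0.2386 Ω
Section 2: A = πr² = π(1.7800e-04 m)² = 9.954e-08 m²
R₂ = (1.70×10^-8)(153)/(9.954e-08) = 26.13 Ω
R = R₁ + R₂ = 26.4 Ω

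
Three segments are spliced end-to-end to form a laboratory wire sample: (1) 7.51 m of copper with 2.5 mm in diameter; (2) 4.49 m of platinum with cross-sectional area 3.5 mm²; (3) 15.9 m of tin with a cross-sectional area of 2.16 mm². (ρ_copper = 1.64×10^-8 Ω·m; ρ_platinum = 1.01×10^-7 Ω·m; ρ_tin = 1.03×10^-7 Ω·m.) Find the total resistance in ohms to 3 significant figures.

Seg 1: A = π(d/2)² = π(1.2500e-03 m)² = 4.909e-06 m²
R_1 = (1.64×10^-8)(7.51)/(4.909e-06) = 0.02509 Ω
Seg 2: A = 3.5 mm² = 3.500e-06 m²
R_2 = (1.01×10^-7)(4.49)/(3.500e-06) = 0.1296 Ω
Seg 3: A = 2.16 mm² = 2.160e-06 m²
R_3 = (1.03×10^-7)(15.9)/(2.160e-06) = 0.7582 Ω
R_total = R_1 + R_2 + R_3 = 0.913 Ω

0.913 Ω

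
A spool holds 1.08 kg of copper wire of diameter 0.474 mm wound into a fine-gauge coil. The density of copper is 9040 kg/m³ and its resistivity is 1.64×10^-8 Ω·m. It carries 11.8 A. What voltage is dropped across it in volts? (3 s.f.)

A = π(d/2)² = π(2.3700e-04 m)² = 1.7646e-07 m²
L = m/(density·A) = 1.08/(9040×1.7646e-07) = 677 m
R = ρL/A = (1.64×10^-8)(677)/(1.7646e-07) = 62.92 Ω
V = IR = 11.8 × 62.92 = 742 V

742 V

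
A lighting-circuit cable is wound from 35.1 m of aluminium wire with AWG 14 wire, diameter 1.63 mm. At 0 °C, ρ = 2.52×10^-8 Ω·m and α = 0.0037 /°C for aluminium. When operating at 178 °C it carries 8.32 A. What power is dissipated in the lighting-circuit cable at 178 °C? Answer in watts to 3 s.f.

48.7 W

A = π(1.63/2 mm)² = π(8.1500e-04 m)² = 2.087e-06 m²
R₍0₎ = ρL/A = (2.52×10^-8)(35.1)/(2.087e-06) = 0.4239 Ω
R₍178₎ = R₍0₎(1 + αΔT) = 0.4239 × (1 + 0.0037×178) = 0.703 Ω
P = I²R = (8.32)² × 0.703 = 48.7 W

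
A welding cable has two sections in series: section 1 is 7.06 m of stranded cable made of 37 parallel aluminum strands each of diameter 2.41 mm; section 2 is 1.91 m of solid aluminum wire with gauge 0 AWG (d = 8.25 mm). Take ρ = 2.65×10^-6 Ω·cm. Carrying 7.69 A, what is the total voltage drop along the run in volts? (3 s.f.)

ρ = 2.65×10^-6 Ω·cm = 2.65×10^-8 Ω·m
Section 1: A_strand = π(1.2050e-03)² = 4.562e-06 m²; R₁ = ρL/(N·A_s) = (2.65×10^-8)(7.06)/(37×4.562e-06) = 0.001108 Ω
Section 2: A = π(8.25/2 mm)² = π(4.1250e-03 m)² = 5.346e-05 m²
R₂ = (2.65×10^-8)(1.91)/(5.346e-05) = 9.469×10^-4 Ω
R = R₁ + R₂ = 0.002055 Ω
V = IR = 7.69 × 0.002055 = 0.0158 V

0.0158 V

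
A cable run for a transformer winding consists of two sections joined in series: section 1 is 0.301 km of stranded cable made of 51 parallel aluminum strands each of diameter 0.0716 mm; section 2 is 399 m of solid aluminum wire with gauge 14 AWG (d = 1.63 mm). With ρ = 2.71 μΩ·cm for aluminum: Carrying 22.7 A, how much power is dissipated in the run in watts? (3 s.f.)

ρ = 2.71 μΩ·cm = 2.71×10^-8 Ω·m
Section 1: A_strand = π(3.5800e-05)² = 4.026e-09 m²; R₁ = ρL/(N·A_s) = (2.71×10^-8)(301)/(51×4.026e-09) = 39.72 Ω
Section 2: A = π(1.63/2 mm)² = π(8.1500e-04 m)² = 2.087e-06 m²
R₂ = (2.71×10^-8)(399)/(2.087e-06) = 5.182 Ω
R = R₁ + R₂ = 44.91 Ω
P = I²R = (22.7)² × 44.91 = 23100 W

23100 W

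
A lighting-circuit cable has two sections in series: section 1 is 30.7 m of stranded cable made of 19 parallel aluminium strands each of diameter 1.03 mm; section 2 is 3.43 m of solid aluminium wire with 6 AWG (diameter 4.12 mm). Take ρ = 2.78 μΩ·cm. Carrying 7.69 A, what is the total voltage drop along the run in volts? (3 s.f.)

0.470 V

ρ = 2.78 μΩ·cm = 2.78×10^-8 Ω·m
Section 1: A_strand = π(5.1500e-04)² = 8.332e-07 m²; R₁ = ρL/(N·A_s) = (2.78×10^-8)(30.7)/(19×8.332e-07) = 0.05391 Ω
Section 2: A = π(4.12/2 mm)² = π(2.0600e-03 m)² = 1.333e-05 m²
R₂ = (2.78×10^-8)(3.43)/(1.333e-05) = 0.007152 Ω
R = R₁ + R₂ = 0.06106 Ω
V = IR = 7.69 × 0.06106 = 0.470 V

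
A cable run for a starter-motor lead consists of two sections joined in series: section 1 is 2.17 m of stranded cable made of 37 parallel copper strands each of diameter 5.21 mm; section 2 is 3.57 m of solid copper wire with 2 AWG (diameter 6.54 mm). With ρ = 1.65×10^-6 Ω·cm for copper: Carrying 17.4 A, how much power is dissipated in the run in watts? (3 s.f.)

0.545 W

ρ = 1.65×10^-6 Ω·cm = 1.65×10^-8 Ω·m
Section 1: A_strand = π(2.6050e-03)² = 2.132e-05 m²; R₁ = ρL/(N·A_s) = (1.65×10^-8)(2.17)/(37×2.132e-05) = 4.539×10^-5 Ω
Section 2: A = π(6.54/2 mm)² = π(3.2700e-03 m)² = 3.359e-05 m²
R₂ = (1.65×10^-8)(3.57)/(3.359e-05) = 0.001754 Ω
R = R₁ + R₂ = 0.001799 Ω
P = I²R = (17.4)² × 0.001799 = 0.545 W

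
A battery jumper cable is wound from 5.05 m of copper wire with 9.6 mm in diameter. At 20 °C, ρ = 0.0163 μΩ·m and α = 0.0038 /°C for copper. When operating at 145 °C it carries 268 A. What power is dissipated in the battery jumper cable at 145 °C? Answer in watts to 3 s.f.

120 W

ρ = 0.0163 μΩ·m = 1.63×10^-8 Ω·m
A = π(d/2)² = π(4.8000e-03 m)² = 7.238e-05 m²
R₍20₎ = ρL/A = (1.63×10^-8)(5.05)/(7.238e-05) = 0.001137 Ω
R₍145₎ = R₍20₎(1 + αΔT) = 0.001137 × (1 + 0.0038×125) = 0.001677 Ω
P = I²R = (268)² × 0.001677 = 120 W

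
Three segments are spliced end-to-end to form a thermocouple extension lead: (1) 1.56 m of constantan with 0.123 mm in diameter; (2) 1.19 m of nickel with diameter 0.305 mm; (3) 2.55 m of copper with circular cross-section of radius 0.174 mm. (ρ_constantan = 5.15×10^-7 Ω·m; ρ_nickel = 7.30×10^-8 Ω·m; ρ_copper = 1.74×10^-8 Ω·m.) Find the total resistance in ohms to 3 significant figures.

69.3 Ω

Seg 1: A = π(d/2)² = π(6.1500e-05 m)² = 1.188e-08 m²
R_1 = (5.15×10^-7)(1.56)/(1.188e-08) = 67.61 Ω
Seg 2: A = π(d/2)² = π(1.5250e-04 m)² = 7.306e-08 m²
R_2 = (7.30×10^-8)(1.19)/(7.306e-08) = 1.189 Ω
Seg 3: A = πr² = π(1.7400e-04 m)² = 9.511e-08 m²
R_3 = (1.74×10^-8)(2.55)/(9.511e-08) = 0.4665 Ω
R_total = R_1 + R_2 + R_3 = 69.3 Ω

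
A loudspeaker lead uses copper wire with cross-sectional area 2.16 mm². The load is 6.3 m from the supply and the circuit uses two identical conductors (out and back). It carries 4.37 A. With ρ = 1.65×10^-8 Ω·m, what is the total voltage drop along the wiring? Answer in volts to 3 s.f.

A = 2.16 mm² = 2.160e-06 m²
Total conductor length (both ways) L = 2 × 6.3 = 12.6 m
R = ρL/A = (1.65×10^-8)(12.6)/(2.160e-06) = 0.09625 Ω
V = IR = 4.37 × 0.09625 = 0.421 V

0.421 V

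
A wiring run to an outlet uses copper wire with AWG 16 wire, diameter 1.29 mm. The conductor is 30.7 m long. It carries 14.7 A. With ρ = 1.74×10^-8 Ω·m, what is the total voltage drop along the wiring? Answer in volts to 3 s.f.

6.01 V

A = π(1.29/2 mm)² = π(6.4500e-04 m)² = 1.307e-06 m²
R = ρL/A = (1.74×10^-8)(30.7)/(1.307e-06) = 0.4087 Ω
V = IR = 14.7 × 0.4087 = 6.01 V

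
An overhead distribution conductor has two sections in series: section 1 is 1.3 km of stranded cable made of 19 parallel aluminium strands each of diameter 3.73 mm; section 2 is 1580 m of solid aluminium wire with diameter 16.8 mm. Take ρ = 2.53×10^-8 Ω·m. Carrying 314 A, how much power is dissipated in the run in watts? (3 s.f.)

33400 W

Section 1: A_strand = π(1.8650e-03)² = 1.093e-05 m²; R₁ = ρL/(N·A_s) = (2.53×10^-8)(1300)/(19×1.093e-05) = 0.1584 Ω
Section 2: A = π(d/2)² = π(8.4000e-03 m)² = 2.217e-04 m²
R₂ = (2.53×10^-8)(1580)/(2.217e-04) = 0.1803 Ω
R = R₁ + R₂ = 0.3387 Ω
P = I²R = (314)² × 0.3387 = 33400 W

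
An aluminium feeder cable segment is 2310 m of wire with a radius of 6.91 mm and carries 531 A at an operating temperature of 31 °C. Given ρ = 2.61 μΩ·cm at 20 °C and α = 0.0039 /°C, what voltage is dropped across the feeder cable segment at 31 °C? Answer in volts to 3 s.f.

ρ = 2.61 μΩ·cm = 2.61×10^-8 Ω·m
A = πr² = π(6.9100e-03 m)² = 1.500e-04 m²
R₍20₎ = ρL/A = (2.61×10^-8)(2310)/(1.500e-04) = 0.4019 Ω
R₍31₎ = R₍20₎(1 + αΔT) = 0.4019 × (1 + 0.0039×11) = 0.4192 Ω
V = IR = 531 × 0.4192 = 223 V

223 V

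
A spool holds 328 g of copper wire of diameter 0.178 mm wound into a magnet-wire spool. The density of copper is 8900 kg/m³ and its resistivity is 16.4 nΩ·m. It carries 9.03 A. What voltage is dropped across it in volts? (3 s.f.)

8810 V

ρ = 16.4 nΩ·m = 1.64×10^-8 Ω·m
A = π(d/2)² = π(8.9000e-05 m)² = 2.4885e-08 m²
L = m/(density·A) = 0.328/(8900×2.4885e-08) = 1481 m
R = ρL/A = (1.64×10^-8)(1481)/(2.4885e-08) = 976 Ω
V = IR = 9.03 × 976 = 8810 V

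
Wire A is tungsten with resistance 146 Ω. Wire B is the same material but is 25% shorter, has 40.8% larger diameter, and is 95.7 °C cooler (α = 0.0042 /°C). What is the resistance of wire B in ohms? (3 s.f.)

R ∝ ρL/d² with ρ ∝ (1+αΔT), so R_B/R_A = (1 − 25/100) × (1 + 40.8/100)⁻² × (1 − 0.0042×95.7)
= 0.75 × 0.5044 × 0.5981 = 0.2263
R_B = 0.2263 × 146 = 33.0 Ω

33.0 Ω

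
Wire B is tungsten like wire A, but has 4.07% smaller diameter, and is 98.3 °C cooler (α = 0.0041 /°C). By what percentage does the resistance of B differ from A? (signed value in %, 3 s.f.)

R ∝ ρL/d² with ρ ∝ (1+αΔT), so R_B/R_A = (1 − 4.07/100)⁻² × (1 − 0.0041×98.3)
= 1.087 × 0.597 = 0.6487
(R_B − R_A)/R_A = 0.6487 − 1 = -35.1%

-35.1%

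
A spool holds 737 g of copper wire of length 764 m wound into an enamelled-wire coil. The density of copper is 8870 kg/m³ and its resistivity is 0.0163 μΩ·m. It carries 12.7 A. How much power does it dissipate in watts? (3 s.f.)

ρ = 0.0163 μΩ·m = 1.63×10^-8 Ω·m
A = m/(density·L) = 0.737/(8870×764) = 1.0876e-07 m²
R = ρL/A = (1.63×10^-8)(764)/(1.0876e-07) = 114.5 Ω
P = I²R = (12.7)² × 114.5 = 18500 W

18500 W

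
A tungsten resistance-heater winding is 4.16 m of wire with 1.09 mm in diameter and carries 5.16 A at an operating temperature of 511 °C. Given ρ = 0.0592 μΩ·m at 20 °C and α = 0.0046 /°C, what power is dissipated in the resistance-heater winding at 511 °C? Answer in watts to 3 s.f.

22.9 W

ρ = 0.0592 μΩ·m = 5.92×10^-8 Ω·m
A = π(d/2)² = π(5.4500e-04 m)² = 9.331e-07 m²
R₍20₎ = ρL/A = (5.92×10^-8)(4.16)/(9.331e-07) = 0.2639 Ω
R₍511₎ = R₍20₎(1 + αΔT) = 0.2639 × (1 + 0.0046×491) = 0.86 Ω
P = I²R = (5.16)² × 0.86 = 22.9 W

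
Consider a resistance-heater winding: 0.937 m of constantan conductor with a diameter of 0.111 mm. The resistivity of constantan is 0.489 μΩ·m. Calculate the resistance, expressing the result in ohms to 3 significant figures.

47.3 Ω

ρ = 0.489 μΩ·m = 4.89×10^-7 Ω·m
A = π(d/2)² = π(5.5500e-05 m)² = 9.677e-09 m²
R = ρL/A = (4.89×10^-7)(0.937 m)/(9.677e-09 m²) = 47.3 Ω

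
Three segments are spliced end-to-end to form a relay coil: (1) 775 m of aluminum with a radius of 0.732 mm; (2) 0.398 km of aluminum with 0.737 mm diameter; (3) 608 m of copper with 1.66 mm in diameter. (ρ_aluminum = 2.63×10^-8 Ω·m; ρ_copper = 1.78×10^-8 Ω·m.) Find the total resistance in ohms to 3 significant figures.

41.6 Ω

Seg 1: A = πr² = π(7.3200e-04 m)² = 1.683e-06 m²
R_1 = (2.63×10^-8)(775)/(1.683e-06) = 12.11 Ω
Seg 2: A = π(d/2)² = π(3.6850e-04 m)² = 4.266e-07 m²
R_2 = (2.63×10^-8)(398)/(4.266e-07) = 24.54 Ω
Seg 3: A = π(d/2)² = π(8.3000e-04 m)² = 2.164e-06 m²
R_3 = (1.78×10^-8)(608)/(2.164e-06) = 5.001 Ω
R_total = R_1 + R_2 + R_3 = 41.6 Ω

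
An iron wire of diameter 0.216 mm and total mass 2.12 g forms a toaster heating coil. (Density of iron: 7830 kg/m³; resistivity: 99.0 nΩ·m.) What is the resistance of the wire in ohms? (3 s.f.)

ρ = 99.0 nΩ·m = 9.90×10^-8 Ω·m
A = π(d/2)² = π(1.0800e-04 m)² = 3.6644e-08 m²
L = m/(density·A) = 0.00212/(7830×3.6644e-08) = 7.389 m
R = ρL/A = (9.90×10^-8)(7.389)/(3.6644e-08) = 20.0 Ω

20.0 Ω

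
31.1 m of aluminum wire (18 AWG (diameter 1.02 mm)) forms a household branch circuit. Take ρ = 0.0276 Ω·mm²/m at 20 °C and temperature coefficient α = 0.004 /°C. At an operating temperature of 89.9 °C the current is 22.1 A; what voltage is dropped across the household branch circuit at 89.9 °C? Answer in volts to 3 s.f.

29.7 V

ρ = 0.0276 Ω·mm²/m = 2.76×10^-8 Ω·m
A = π(1.02/2 mm)² = π(5.1000e-04 m)² = 8.171e-07 m²
R₍20₎ = ρL/A = (2.76×10^-8)(31.1)/(8.171e-07) = 1.05 Ω
R₍89.9₎ = R₍20₎(1 + αΔT) = 1.05 × (1 + 0.004×69.9) = 1.344 Ω
V = IR = 22.1 × 1.344 = 29.7 V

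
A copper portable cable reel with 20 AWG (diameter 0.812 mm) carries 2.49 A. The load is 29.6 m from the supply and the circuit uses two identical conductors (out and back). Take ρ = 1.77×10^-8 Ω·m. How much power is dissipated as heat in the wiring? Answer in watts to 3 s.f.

A = π(0.812/2 mm)² = π(4.0600e-04 m)² = 5.178e-07 m²
Total conductor length (both ways) L = 2 × 29.6 = 59.2 m
R = ρL/A = (1.77×10^-8)(59.2)/(5.178e-07) = 2.023 Ω
P = I²R = (2.49)² × 2.023 = 12.5 W

12.5 W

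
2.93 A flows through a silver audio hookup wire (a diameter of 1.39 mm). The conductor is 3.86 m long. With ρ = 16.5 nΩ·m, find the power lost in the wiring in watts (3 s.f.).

ρ = 16.5 nΩ·m = 1.65×10^-8 Ω·m
A = π(d/2)² = π(6.9500e-04 m)² = 1.517e-06 m²
R = ρL/A = (1.65×10^-8)(3.86)/(1.517e-06) = 0.04197 Ω
P = I²R = (2.93)² × 0.04197 = 0.360 W

0.360 W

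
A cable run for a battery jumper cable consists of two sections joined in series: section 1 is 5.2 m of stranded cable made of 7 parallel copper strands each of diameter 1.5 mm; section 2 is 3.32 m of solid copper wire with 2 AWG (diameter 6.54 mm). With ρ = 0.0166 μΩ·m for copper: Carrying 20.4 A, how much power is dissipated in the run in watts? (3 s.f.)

3.59 W

ρ = 0.0166 μΩ·m = 1.66×10^-8 Ω·m
Section 1: A_strand = π(7.5000e-04)² = 1.767e-06 m²; R₁ = ρL/(N·A_s) = (1.66×10^-8)(5.2)/(7×1.767e-06) = 0.006978 Ω
Section 2: A = π(6.54/2 mm)² = π(3.2700e-03 m)² = 3.359e-05 m²
R₂ = (1.66×10^-8)(3.32)/(3.359e-05) = 0.001641 Ω
R = R₁ + R₂ = 0.008619 Ω
P = I²R = (20.4)² × 0.008619 = 3.59 W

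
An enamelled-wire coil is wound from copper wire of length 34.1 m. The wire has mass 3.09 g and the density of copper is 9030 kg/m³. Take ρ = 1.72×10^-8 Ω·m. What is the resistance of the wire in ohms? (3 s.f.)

58.4 Ω

A = m/(density·L) = 0.00309/(9030×34.1) = 1.0035e-08 m²
R = ρL/A = (1.72×10^-8)(34.1)/(1.0035e-08) = 58.4 Ω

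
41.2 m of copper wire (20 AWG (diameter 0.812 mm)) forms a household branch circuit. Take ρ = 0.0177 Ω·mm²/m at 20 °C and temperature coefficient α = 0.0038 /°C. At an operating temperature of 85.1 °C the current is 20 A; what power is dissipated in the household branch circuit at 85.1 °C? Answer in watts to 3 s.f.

703 W

ρ = 0.0177 Ω·mm²/m = 1.77×10^-8 Ω·m
A = π(0.812/2 mm)² = π(4.0600e-04 m)² = 5.178e-07 m²
R₍20₎ = ρL/A = (1.77×10^-8)(41.2)/(5.178e-07) = 1.408 Ω
R₍85.1₎ = R₍20₎(1 + αΔT) = 1.408 × (1 + 0.0038×65.1) = 1.757 Ω
P = I²R = (20)² × 1.757 = 703 W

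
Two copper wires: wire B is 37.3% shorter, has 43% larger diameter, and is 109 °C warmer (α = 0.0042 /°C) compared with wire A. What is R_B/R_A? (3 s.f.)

R ∝ ρL/d² with ρ ∝ (1+αΔT), so R_B/R_A = (1 − 37.3/100) × (1 + 43/100)⁻² × (1 + 0.0042×109)
= 0.627 × 0.489 × 1.458 = 0.447

0.447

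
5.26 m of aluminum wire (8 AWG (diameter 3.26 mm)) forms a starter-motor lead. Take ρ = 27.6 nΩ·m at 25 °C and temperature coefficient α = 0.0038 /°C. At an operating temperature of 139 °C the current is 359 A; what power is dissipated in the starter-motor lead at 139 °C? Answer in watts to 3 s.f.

3210 W

ρ = 27.6 nΩ·m = 2.76×10^-8 Ω·m
A = π(3.26/2 mm)² = π(1.6300e-03 m)² = 8.347e-06 m²
R₍25₎ = ρL/A = (2.76×10^-8)(5.26)/(8.347e-06) = 0.01739 Ω
R₍139₎ = R₍25₎(1 + αΔT) = 0.01739 × (1 + 0.0038×114) = 0.02493 Ω
P = I²R = (359)² × 0.02493 = 3210 W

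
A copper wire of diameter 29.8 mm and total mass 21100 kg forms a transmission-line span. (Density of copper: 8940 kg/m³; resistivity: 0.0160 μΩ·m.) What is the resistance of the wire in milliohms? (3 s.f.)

ρ = 0.0160 μΩ·m = 1.60×10^-8 Ω·m
A = π(d/2)² = π(1.4900e-02 m)² = 6.9746e-04 m²
L = m/(density·A) = 21100/(8940×6.9746e-04) = 3384 m
R = ρL/A = (1.60×10^-8)(3384)/(6.9746e-04) = 77.6 mΩ

77.6 mΩ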